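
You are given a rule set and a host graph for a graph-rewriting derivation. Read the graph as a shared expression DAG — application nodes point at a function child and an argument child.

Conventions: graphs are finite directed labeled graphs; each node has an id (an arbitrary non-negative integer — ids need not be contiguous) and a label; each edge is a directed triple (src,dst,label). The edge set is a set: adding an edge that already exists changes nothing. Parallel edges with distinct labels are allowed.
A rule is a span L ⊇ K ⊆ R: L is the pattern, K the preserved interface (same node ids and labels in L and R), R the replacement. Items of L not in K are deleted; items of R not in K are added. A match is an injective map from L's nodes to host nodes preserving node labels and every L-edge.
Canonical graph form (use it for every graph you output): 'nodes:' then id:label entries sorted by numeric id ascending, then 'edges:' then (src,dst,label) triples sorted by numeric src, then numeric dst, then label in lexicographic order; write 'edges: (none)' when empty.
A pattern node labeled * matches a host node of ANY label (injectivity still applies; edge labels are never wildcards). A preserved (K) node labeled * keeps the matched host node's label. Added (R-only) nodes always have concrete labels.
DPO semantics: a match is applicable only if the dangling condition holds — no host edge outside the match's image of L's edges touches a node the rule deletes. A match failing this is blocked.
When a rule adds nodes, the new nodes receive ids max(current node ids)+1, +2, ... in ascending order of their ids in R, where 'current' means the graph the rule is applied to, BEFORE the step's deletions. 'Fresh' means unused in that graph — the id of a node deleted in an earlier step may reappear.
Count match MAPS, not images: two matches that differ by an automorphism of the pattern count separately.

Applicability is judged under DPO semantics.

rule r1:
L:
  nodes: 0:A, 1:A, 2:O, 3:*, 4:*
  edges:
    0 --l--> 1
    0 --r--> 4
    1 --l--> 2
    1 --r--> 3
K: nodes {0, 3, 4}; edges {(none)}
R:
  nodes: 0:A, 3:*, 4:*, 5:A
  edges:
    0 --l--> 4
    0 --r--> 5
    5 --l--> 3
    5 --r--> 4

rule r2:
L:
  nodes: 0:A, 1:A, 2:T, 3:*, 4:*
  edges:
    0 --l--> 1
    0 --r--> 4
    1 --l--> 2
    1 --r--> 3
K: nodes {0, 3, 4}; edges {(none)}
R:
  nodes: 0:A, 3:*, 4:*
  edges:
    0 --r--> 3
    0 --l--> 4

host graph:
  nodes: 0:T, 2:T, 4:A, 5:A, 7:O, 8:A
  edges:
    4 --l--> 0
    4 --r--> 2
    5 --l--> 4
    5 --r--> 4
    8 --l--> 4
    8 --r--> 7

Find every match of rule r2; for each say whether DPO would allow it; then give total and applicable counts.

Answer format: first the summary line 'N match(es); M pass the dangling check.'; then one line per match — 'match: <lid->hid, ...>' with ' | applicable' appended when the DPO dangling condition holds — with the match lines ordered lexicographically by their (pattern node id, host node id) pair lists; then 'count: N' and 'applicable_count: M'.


1 match(es); 0 pass the dangling check.
match: 0->8, 1->4, 2->0, 3->2, 4->7
count: 1
applicable_count: 0


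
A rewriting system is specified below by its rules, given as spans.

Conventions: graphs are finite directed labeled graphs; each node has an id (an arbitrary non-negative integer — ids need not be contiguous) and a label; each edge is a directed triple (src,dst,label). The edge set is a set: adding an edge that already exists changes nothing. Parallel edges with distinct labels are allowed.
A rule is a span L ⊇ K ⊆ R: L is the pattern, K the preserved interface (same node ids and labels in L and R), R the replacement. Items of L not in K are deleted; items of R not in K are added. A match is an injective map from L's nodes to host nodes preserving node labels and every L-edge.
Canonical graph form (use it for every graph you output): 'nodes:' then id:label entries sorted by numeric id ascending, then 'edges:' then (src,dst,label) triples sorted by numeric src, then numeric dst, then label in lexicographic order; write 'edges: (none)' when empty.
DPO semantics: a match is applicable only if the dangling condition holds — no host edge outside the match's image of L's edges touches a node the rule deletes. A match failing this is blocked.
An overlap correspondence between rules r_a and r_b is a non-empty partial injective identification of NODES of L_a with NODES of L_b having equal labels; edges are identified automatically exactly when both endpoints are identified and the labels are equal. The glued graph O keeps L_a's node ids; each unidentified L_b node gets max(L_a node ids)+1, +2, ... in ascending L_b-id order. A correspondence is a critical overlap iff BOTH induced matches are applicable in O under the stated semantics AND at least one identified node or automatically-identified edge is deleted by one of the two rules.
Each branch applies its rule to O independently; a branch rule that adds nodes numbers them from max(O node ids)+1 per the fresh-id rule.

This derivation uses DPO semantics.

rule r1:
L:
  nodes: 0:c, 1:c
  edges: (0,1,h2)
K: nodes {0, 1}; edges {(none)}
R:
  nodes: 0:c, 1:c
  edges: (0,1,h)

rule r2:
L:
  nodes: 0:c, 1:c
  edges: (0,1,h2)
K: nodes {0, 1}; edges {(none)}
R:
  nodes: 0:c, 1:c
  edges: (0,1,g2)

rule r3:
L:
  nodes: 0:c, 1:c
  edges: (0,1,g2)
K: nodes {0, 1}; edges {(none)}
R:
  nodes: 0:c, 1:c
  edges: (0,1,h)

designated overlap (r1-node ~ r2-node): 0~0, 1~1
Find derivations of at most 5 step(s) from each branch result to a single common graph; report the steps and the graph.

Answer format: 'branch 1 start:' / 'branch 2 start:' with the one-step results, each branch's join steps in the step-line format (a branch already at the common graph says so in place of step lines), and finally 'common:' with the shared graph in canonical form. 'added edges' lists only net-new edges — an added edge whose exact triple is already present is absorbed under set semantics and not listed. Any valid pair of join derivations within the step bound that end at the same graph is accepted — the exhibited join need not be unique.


branch 1 start:
nodes: 0:c, 1:c
edges: (0,1,h)
branch 2 start:
nodes: 0:c, 1:c
edges: (0,1,g2)
branch 1: already at the common graph (0 steps)
branch 2 step 1: rule r3; match: 0->0, 1->1; deleted nodes (none); deleted edges (0,1,g2); added nodes (none); added edges (0,1,h); result: nodes: 0:c, 1:c edges: (0,1,h)
common:
nodes: 0:c, 1:c
edges: (0,1,h)


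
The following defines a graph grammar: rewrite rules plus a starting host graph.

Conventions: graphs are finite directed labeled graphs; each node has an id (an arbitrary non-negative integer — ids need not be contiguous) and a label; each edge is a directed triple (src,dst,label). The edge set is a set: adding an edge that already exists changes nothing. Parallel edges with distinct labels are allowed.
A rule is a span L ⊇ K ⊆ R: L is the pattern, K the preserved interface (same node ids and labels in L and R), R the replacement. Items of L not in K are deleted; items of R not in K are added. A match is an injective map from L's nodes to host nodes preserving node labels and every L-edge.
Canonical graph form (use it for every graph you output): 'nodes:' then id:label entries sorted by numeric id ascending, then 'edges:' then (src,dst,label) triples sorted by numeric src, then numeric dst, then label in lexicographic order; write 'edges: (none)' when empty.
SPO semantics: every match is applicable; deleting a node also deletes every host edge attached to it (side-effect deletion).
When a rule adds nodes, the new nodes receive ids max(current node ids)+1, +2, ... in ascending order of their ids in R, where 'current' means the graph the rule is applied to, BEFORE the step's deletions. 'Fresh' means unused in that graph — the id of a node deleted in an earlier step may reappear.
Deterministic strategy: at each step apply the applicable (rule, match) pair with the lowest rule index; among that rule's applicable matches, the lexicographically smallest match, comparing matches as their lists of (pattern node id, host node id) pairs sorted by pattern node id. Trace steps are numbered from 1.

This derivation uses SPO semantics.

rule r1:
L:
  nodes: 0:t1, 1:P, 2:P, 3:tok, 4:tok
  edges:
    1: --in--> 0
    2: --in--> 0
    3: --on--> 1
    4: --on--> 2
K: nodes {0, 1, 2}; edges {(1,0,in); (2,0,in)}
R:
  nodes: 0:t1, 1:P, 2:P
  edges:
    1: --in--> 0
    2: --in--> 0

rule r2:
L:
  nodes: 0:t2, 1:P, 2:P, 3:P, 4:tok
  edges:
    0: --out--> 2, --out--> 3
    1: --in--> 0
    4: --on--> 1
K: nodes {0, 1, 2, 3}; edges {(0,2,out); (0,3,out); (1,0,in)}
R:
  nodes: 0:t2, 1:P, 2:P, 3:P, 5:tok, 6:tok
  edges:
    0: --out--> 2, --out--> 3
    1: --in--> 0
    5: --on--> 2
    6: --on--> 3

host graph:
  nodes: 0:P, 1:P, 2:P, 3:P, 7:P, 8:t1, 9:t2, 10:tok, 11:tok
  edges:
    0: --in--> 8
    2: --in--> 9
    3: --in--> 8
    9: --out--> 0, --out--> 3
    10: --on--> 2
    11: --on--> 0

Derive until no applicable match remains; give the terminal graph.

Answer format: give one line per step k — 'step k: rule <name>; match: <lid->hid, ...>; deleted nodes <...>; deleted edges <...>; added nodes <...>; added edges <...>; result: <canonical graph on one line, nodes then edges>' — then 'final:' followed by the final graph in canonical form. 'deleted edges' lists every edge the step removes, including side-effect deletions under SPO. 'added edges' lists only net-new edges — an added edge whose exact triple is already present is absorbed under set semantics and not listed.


step 1: rule r2; match: 0->9, 1->2, 2->0, 3->3, 4->10; deleted nodes 10; deleted edges (10,2,on); added nodes 12, 13; added edges (12,0,on); (13,3,on); result: nodes: 0:P, 1:P, 2:P, 3:P, 7:P, 8:t1, 9:t2, 11:tok, 12:tok, 13:tok edges: (0,8,in); (2,9,in); (3,8,in); (9,0,out); (9,3,out); (11,0,on); (12,0,on); (13,3,on)
step 2: rule r1; match: 0->8, 1->0, 2->3, 3->11, 4->13; deleted nodes 11, 13; deleted edges (11,0,on); (13,3,on); added nodes (none); added edges (none); result: nodes: 0:P, 1:P, 2:P, 3:P, 7:P, 8:t1, 9:t2, 12:tok edges: (0,8,in); (2,9,in); (3,8,in); (9,0,out); (9,3,out); (12,0,on)
final:
nodes: 0:P, 1:P, 2:P, 3:P, 7:P, 8:t1, 9:t2, 12:tok
edges: (0,8,in); (2,9,in); (3,8,in); (9,0,out); (9,3,out); (12,0,on)


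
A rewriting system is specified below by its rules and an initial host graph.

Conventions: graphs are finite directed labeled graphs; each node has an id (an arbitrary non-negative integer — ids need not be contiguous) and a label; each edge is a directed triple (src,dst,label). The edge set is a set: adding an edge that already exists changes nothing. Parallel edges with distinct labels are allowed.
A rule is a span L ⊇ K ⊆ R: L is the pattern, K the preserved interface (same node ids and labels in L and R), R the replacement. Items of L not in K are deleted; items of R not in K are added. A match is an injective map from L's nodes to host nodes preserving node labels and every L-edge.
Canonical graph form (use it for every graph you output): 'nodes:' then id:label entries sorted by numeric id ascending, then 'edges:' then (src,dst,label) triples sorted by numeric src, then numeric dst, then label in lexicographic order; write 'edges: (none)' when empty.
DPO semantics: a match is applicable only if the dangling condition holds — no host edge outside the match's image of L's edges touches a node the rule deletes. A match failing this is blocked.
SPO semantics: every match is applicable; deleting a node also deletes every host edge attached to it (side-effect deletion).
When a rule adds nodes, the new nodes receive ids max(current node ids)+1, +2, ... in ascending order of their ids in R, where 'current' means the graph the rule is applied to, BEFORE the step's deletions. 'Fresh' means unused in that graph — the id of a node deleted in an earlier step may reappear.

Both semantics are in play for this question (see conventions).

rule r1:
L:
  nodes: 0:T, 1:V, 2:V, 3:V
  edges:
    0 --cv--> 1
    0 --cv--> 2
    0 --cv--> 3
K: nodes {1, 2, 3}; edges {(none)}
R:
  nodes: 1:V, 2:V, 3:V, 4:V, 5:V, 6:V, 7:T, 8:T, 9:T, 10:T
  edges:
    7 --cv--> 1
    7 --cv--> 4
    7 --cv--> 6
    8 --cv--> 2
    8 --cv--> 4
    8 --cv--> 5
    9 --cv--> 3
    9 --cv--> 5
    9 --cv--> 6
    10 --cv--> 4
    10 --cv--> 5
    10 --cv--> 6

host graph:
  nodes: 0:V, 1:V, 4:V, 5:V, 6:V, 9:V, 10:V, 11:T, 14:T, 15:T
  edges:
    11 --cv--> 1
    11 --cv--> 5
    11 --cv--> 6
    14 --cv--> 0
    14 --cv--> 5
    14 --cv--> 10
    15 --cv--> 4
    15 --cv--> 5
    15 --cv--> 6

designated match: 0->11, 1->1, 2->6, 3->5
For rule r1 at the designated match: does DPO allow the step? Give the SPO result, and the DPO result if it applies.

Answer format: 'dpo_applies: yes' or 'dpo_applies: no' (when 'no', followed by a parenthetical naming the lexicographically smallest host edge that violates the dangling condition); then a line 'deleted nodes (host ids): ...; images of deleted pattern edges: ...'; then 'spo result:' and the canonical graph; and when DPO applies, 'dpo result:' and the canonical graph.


dpo_applies: yes
deleted nodes (host ids): 11; images of deleted pattern edges: (11,1,cv); (11,5,cv); (11,6,cv)
spo result:
nodes: 0:V, 1:V, 4:V, 5:V, 6:V, 9:V, 10:V, 14:T, 15:T, 16:V, 17:V, 18:V, 19:T, 20:T, 21:T, 22:T
edges: (14,0,cv); (14,5,cv); (14,10,cv); (15,4,cv); (15,5,cv); (15,6,cv); (19,1,cv); (19,16,cv); (19,18,cv); (20,6,cv); (20,16,cv); (20,17,cv); (21,5,cv); (21,17,cv); (21,18,cv); (22,16,cv); (22,17,cv); (22,18,cv)
dpo result:
nodes: 0:V, 1:V, 4:V, 5:V, 6:V, 9:V, 10:V, 14:T, 15:T, 16:V, 17:V, 18:V, 19:T, 20:T, 21:T, 22:T
edges: (14,0,cv); (14,5,cv); (14,10,cv); (15,4,cv); (15,5,cv); (15,6,cv); (19,1,cv); (19,16,cv); (19,18,cv); (20,6,cv); (20,16,cv); (20,17,cv); (21,5,cv); (21,17,cv); (21,18,cv); (22,16,cv); (22,17,cv); (22,18,cv)


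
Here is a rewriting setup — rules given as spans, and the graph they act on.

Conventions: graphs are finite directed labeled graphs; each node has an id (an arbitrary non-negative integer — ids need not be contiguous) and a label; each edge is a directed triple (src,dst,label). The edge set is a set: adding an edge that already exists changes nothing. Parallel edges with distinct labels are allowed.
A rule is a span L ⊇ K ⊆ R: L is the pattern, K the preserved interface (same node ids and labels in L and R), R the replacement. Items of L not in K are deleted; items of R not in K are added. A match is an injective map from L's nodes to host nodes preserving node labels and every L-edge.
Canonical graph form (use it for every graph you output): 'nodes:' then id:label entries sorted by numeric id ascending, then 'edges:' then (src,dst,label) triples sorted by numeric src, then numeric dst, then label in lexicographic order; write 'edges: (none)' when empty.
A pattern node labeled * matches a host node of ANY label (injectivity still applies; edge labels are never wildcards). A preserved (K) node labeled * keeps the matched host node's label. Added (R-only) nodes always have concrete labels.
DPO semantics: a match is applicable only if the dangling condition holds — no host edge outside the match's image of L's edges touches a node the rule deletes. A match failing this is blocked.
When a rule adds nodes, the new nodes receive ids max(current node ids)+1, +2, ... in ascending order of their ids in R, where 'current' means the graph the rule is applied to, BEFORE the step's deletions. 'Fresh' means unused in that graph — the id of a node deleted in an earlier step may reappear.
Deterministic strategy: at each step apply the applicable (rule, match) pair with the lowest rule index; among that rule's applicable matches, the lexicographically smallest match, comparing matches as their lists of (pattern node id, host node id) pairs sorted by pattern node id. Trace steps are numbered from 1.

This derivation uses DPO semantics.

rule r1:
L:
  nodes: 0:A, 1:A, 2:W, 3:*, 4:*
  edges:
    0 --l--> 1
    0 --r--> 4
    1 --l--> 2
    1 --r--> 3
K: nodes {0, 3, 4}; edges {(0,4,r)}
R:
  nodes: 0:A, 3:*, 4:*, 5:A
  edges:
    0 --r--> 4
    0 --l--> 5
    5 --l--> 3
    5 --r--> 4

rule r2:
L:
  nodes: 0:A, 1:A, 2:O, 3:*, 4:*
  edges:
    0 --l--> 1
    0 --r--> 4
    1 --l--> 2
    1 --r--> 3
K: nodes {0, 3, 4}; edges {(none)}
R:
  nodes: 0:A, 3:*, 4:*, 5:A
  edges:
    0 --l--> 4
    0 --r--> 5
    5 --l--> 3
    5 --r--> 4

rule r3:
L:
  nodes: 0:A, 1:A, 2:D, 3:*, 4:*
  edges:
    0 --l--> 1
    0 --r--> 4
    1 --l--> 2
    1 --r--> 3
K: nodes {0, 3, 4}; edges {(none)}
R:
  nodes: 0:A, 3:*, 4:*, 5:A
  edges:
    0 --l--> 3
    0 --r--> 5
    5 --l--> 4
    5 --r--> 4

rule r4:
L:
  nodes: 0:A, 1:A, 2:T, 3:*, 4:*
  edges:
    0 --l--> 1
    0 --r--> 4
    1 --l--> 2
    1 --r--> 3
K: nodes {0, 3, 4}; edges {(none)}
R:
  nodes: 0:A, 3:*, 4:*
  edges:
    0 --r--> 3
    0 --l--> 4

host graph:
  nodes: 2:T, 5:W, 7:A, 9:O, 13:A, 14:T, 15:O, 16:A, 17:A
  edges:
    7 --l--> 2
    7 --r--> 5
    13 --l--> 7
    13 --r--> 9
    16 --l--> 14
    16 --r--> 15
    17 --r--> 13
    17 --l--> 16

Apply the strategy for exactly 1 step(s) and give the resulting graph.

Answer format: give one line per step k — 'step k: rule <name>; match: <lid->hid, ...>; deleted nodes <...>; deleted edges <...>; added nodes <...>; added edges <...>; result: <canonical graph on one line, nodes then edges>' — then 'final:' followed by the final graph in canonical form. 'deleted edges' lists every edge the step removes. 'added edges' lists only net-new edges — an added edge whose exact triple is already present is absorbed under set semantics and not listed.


step 1: rule r4; match: 0->13, 1->7, 2->2, 3->5, 4->9; deleted nodes 2, 7; deleted edges (7,2,l); (7,5,r); (13,7,l); (13,9,r); added nodes (none); added edges (13,5,r); (13,9,l); result: nodes: 5:W, 9:O, 13:A, 14:T, 15:O, 16:A, 17:A edges: (13,5,r); (13,9,l); (16,14,l); (16,15,r); (17,13,r); (17,16,l)
final:
nodes: 5:W, 9:O, 13:A, 14:T, 15:O, 16:A, 17:A
edges: (13,5,r); (13,9,l); (16,14,l); (16,15,r); (17,13,r); (17,16,l)


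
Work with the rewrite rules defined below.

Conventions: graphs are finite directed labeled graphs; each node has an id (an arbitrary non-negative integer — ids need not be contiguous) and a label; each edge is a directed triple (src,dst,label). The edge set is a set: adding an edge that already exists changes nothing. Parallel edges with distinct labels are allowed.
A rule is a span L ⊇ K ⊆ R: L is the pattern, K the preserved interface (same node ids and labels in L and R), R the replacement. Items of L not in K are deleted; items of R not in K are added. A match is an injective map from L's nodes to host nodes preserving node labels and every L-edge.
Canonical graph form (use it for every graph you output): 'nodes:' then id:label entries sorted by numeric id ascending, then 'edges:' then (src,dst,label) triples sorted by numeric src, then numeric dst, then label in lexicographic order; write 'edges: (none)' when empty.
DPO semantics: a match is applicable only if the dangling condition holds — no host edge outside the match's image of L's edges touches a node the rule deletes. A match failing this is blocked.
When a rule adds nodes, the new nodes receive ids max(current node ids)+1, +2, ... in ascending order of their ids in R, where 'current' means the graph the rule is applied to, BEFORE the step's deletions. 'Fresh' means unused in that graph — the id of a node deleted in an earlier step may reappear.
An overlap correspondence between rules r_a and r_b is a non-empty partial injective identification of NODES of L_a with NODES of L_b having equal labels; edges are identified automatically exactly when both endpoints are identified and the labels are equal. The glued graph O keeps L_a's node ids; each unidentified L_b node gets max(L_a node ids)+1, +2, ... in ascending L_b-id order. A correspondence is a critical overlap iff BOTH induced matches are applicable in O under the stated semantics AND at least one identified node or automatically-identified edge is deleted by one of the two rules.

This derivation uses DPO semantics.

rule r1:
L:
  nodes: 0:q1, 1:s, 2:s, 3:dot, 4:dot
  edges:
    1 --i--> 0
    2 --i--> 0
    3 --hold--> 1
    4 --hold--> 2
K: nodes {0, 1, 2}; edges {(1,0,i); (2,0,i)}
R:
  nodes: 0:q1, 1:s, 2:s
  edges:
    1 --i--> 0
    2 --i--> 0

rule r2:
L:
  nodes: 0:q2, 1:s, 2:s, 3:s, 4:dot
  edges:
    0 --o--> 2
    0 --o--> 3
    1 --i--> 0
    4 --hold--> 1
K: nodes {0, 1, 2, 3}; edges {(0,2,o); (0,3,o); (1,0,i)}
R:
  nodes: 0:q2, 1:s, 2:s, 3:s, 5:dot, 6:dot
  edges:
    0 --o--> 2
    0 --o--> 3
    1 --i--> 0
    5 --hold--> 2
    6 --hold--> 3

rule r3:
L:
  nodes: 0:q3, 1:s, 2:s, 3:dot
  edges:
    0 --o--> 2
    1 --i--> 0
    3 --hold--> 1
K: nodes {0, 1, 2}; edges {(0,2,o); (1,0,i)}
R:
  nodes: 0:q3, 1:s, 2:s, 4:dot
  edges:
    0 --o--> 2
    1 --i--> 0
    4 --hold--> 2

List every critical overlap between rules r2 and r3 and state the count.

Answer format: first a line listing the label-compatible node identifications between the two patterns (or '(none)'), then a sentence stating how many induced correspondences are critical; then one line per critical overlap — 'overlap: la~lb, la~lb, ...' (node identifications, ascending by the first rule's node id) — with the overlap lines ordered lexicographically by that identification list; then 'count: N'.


label-compatible node identifications between L(r2) and L(r3): 1~1, 1~2, 2~1, 2~2, 3~1, 3~2, 4~3
3 of the induced correspondences are critical overlaps of r2 and r3.
overlap: 1~1, 2~2, 4~3
overlap: 1~1, 3~2, 4~3
overlap: 1~1, 4~3
count: 3


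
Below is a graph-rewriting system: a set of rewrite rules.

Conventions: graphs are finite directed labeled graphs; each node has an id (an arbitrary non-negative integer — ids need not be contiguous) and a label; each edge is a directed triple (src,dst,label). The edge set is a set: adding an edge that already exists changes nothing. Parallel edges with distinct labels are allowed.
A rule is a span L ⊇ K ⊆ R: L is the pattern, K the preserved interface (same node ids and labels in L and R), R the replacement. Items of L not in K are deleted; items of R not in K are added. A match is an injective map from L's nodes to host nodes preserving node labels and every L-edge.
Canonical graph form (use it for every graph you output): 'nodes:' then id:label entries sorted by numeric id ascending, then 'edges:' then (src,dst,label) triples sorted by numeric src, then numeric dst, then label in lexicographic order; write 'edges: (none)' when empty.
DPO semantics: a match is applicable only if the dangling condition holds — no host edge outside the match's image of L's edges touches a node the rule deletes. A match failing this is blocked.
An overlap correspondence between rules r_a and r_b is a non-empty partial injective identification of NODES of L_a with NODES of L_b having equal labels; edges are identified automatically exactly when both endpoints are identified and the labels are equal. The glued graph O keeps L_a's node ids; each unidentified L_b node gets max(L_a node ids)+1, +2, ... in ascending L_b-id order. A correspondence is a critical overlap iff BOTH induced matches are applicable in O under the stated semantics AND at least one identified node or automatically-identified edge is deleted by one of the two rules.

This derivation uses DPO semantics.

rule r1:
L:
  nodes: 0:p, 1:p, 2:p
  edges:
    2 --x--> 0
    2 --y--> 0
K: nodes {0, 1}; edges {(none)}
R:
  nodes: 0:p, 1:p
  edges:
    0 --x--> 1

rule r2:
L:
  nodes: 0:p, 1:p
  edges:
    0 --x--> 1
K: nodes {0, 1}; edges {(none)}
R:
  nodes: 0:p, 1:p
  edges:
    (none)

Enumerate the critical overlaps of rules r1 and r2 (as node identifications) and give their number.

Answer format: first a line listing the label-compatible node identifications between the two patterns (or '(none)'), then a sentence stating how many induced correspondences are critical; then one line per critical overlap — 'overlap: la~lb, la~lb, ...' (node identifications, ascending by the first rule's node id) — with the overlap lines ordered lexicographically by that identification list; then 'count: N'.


label-compatible node identifications between L(r1) and L(r2): 0~0, 0~1, 1~0, 1~1, 2~0, 2~1
1 of the induced correspondences is a critical overlap of r1 and r2.
overlap: 0~1, 2~0
count: 1


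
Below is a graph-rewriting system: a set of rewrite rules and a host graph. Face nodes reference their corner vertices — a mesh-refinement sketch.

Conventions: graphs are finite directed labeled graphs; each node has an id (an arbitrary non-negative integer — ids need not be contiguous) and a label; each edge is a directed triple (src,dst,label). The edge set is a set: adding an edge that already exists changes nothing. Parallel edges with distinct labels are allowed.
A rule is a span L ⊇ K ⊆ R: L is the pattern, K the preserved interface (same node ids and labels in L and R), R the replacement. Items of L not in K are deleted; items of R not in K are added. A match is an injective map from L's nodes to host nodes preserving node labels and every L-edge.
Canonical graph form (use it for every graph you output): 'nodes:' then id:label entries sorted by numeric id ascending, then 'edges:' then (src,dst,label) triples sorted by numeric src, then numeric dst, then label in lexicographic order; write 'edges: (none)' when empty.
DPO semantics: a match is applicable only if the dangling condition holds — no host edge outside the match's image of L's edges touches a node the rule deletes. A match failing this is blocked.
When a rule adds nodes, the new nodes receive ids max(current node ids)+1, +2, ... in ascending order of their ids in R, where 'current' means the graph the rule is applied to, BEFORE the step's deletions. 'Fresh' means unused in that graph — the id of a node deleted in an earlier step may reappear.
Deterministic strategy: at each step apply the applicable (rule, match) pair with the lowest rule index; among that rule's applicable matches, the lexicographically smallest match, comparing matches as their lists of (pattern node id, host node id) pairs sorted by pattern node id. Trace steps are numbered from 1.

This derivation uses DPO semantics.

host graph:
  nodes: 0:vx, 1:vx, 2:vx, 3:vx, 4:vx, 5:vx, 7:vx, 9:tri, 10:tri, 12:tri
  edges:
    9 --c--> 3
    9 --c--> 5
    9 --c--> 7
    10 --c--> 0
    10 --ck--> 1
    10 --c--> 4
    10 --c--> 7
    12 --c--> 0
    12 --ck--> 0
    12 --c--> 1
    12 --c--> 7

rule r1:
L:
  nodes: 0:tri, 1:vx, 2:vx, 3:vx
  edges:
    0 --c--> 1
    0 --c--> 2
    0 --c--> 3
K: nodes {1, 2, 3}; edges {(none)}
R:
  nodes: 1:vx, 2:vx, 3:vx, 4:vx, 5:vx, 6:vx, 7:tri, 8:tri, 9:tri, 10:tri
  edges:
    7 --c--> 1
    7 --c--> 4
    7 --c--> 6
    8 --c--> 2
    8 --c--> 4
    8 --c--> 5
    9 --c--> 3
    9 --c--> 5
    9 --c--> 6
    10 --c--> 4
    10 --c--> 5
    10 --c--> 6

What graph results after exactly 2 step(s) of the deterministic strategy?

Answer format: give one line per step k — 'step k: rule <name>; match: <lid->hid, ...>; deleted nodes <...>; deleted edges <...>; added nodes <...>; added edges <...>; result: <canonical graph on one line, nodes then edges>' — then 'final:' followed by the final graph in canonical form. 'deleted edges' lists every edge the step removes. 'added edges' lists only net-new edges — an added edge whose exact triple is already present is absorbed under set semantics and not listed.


step 1: rule r1; match: 0->9, 1->3, 2->5, 3->7; deleted nodes 9; deleted edges (9,3,c); (9,5,c); (9,7,c); added nodes 13, 14, 15, 16, 17, 18, 19; added edges (16,3,c); (16,13,c); (16,15,c); (17,5,c); (17,13,c); (17,14,c); (18,7,c); (18,14,c); (18,15,c); (19,13,c); (19,14,c); (19,15,c); result: nodes: 0:vx, 1:vx, 2:vx, 3:vx, 4:vx, 5:vx, 7:vx, 10:tri, 12:tri, 13:vx, 14:vx, 15:vx, 16:tri, 17:tri, 18:tri, 19:tri edges: (10,0,c); (10,1,ck); (10,4,c); (10,7,c); (12,0,c); (12,0,ck); (12,1,c); (12,7,c); (16,3,c); (16,13,c); (16,15,c); (17,5,c); (17,13,c); (17,14,c); (18,7,c); (18,14,c); (18,15,c); (19,13,c); (19,14,c); (19,15,c)
step 2: rule r1; match: 0->16, 1->3, 2->13, 3->15; deleted nodes 16; deleted edges (16,3,c); (16,13,c); (16,15,c); added nodes 20, 21, 22, 23, 24, 25, 26; added edges (23,3,c); (23,20,c); (23,22,c); (24,13,c); (24,20,c); (24,21,c); (25,15,c); (25,21,c); (25,22,c); (26,20,c); (26,21,c); (26,22,c); result: nodes: 0:vx, 1:vx, 2:vx, 3:vx, 4:vx, 5:vx, 7:vx, 10:tri, 12:tri, 13:vx, 14:vx, 15:vx, 17:tri, 18:tri, 19:tri, 20:vx, 21:vx, 22:vx, 23:tri, 24:tri, 25:tri, 26:tri edges: (10,0,c); (10,1,ck); (10,4,c); (10,7,c); (12,0,c); (12,0,ck); (12,1,c); (12,7,c); (17,5,c); (17,13,c); (17,14,c); (18,7,c); (18,14,c); (18,15,c); (19,13,c); (19,14,c); (19,15,c); (23,3,c); (23,20,c); (23,22,c); (24,13,c); (24,20,c); (24,21,c); (25,15,c); (25,21,c); (25,22,c); (26,20,c); (26,21,c); (26,22,c)
final:
nodes: 0:vx, 1:vx, 2:vx, 3:vx, 4:vx, 5:vx, 7:vx, 10:tri, 12:tri, 13:vx, 14:vx, 15:vx, 17:tri, 18:tri, 19:tri, 20:vx, 21:vx, 22:vx, 23:tri, 24:tri, 25:tri, 26:tri
edges: (10,0,c); (10,1,ck); (10,4,c); (10,7,c); (12,0,c); (12,0,ck); (12,1,c); (12,7,c); (17,5,c); (17,13,c); (17,14,c); (18,7,c); (18,14,c); (18,15,c); (19,13,c); (19,14,c); (19,15,c); (23,3,c); (23,20,c); (23,22,c); (24,13,c); (24,20,c); (24,21,c); (25,15,c); (25,21,c); (25,22,c); (26,20,c); (26,21,c); (26,22,c)


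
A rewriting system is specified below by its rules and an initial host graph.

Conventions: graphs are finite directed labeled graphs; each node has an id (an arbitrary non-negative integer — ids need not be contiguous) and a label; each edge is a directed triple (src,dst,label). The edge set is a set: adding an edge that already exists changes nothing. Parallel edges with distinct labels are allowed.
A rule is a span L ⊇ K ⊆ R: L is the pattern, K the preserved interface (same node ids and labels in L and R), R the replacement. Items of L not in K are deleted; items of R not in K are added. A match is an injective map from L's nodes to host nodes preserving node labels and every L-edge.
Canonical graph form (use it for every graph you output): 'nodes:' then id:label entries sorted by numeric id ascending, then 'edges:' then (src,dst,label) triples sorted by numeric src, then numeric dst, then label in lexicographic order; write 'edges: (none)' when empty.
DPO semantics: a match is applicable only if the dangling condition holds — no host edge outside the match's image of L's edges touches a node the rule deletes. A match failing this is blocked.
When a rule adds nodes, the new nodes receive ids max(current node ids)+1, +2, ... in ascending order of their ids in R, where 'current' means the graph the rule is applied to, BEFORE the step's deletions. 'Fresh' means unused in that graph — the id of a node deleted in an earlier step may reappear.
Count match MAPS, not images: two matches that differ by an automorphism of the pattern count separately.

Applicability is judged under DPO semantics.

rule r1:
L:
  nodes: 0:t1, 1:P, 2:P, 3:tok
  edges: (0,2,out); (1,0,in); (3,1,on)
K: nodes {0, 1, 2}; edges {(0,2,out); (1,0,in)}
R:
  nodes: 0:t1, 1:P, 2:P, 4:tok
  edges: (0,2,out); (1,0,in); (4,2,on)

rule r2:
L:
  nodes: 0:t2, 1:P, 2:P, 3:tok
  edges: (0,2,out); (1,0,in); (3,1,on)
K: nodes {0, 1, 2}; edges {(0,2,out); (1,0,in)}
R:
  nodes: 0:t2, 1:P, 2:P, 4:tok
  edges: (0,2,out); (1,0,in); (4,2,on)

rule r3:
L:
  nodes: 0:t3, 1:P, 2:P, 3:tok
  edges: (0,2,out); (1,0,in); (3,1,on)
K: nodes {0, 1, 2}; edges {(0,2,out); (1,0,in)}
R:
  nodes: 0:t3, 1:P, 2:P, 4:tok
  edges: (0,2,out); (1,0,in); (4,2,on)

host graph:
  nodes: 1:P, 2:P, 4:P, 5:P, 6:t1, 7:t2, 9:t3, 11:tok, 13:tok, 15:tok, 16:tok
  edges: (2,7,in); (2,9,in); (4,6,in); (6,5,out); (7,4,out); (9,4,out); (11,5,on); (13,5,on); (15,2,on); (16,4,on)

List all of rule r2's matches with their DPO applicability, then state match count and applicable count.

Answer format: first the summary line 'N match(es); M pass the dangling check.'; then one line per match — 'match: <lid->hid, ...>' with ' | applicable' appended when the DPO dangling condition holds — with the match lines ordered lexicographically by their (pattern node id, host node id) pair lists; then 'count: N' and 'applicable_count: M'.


1 match(es); 1 pass the dangling check.
match: 0->7, 1->2, 2->4, 3->15 | applicable
count: 1
applicable_count: 1


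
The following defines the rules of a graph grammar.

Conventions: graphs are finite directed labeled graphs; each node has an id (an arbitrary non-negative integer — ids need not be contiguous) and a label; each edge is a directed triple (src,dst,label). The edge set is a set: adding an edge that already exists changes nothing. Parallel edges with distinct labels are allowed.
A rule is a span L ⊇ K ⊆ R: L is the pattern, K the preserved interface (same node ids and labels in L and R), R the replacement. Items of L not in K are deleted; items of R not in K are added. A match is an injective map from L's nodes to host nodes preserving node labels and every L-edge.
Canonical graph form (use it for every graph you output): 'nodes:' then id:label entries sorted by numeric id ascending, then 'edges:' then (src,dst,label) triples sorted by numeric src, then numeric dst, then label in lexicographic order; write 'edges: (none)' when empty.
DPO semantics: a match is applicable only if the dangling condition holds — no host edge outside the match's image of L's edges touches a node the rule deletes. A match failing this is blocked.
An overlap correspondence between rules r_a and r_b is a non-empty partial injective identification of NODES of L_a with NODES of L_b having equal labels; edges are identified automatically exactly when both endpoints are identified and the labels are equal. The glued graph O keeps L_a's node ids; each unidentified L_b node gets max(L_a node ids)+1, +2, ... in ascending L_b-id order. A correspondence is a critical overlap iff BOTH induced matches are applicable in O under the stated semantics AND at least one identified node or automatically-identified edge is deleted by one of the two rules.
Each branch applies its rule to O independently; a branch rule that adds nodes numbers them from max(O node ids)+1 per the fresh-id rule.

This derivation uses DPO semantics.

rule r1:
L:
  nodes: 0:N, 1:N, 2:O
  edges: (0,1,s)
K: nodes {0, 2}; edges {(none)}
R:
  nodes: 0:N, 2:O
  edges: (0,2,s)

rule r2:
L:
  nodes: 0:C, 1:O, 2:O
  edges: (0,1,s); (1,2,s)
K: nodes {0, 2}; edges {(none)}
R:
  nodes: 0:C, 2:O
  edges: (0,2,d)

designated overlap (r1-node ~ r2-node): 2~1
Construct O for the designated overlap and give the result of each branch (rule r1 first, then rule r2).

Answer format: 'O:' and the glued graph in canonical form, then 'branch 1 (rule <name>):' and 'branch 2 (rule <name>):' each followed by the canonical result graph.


O:
nodes: 0:N, 1:N, 2:O, 3:C, 4:O
edges: (0,1,s); (2,4,s); (3,2,s)
branch 1 (rule r1):
nodes: 0:N, 2:O, 3:C, 4:O
edges: (0,2,s); (2,4,s); (3,2,s)
branch 2 (rule r2):
nodes: 0:N, 1:N, 3:C, 4:O
edges: (0,1,s); (3,4,d)


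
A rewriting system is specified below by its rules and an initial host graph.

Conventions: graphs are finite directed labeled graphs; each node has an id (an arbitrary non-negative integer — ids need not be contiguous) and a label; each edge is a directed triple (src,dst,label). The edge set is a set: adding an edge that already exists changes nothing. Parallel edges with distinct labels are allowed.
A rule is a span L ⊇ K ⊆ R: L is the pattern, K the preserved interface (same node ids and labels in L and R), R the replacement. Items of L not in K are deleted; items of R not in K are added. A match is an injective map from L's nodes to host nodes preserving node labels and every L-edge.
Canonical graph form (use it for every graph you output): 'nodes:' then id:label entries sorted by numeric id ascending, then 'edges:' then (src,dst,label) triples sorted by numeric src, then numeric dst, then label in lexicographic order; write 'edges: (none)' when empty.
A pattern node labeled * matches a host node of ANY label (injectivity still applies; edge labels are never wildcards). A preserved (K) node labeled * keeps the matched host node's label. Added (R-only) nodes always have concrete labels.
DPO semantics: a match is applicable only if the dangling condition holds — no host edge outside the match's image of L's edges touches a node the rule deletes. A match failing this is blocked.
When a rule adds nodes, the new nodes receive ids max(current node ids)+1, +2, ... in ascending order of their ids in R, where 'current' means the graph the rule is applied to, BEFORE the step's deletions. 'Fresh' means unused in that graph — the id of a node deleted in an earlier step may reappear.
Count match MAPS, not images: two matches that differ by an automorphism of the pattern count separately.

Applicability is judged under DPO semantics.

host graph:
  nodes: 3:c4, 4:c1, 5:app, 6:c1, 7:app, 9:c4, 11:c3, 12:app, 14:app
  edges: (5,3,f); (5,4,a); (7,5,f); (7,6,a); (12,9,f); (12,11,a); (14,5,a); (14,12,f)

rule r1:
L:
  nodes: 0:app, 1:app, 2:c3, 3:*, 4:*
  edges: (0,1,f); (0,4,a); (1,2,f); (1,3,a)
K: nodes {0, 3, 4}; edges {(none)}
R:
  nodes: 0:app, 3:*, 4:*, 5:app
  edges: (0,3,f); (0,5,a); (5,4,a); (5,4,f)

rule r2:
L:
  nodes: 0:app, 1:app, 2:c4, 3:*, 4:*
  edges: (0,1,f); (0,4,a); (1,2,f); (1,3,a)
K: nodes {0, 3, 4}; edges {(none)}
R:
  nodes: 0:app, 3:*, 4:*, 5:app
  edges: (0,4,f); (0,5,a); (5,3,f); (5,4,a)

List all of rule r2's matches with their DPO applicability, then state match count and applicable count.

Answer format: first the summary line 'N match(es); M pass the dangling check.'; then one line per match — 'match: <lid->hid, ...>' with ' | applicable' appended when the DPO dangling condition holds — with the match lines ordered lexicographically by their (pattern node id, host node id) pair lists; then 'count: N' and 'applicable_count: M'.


2 match(es); 1 pass the dangling check.
match: 0->7, 1->5, 2->3, 3->4, 4->6
match: 0->14, 1->12, 2->9, 3->11, 4->5 | applicable
count: 2
applicable_count: 1


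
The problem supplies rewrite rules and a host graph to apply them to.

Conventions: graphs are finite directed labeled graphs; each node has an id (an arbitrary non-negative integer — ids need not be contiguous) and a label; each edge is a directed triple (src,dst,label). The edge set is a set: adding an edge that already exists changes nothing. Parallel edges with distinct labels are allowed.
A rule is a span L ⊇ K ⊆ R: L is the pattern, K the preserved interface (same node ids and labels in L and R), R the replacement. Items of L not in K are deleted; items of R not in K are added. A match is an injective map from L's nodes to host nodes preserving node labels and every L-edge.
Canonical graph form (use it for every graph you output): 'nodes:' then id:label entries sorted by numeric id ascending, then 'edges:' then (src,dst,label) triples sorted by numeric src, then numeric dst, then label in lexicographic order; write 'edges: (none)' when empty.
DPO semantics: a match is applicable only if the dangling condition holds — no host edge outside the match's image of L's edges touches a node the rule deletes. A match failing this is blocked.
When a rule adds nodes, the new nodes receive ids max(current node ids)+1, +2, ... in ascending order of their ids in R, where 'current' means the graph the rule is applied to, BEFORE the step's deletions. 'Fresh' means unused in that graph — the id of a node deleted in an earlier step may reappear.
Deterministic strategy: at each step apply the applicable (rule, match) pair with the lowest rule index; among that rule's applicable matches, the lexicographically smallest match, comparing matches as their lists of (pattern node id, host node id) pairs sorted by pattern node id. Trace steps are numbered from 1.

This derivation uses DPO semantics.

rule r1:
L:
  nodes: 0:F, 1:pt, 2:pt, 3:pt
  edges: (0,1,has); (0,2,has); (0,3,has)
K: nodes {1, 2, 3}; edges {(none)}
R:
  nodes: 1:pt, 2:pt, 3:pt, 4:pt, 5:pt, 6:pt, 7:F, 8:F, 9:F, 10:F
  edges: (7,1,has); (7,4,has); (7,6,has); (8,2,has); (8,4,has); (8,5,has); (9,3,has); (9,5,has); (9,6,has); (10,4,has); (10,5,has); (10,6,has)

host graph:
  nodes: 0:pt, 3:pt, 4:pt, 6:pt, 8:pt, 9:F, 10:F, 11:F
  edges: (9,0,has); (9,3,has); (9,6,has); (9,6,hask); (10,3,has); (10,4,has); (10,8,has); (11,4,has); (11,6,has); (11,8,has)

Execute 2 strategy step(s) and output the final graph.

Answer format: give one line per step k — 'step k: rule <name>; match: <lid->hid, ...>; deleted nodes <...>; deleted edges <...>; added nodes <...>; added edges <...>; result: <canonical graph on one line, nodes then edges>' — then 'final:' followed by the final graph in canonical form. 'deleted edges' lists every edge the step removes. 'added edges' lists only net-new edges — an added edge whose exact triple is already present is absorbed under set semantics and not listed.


step 1: rule r1; match: 0->10, 1->3, 2->4, 3->8; deleted nodes 10; deleted edges (10,3,has); (10,4,has); (10,8,has); added nodes 12, 13, 14, 15, 16, 17, 18; added edges (15,3,has); (15,12,has); (15,14,has); (16,4,has); (16,12,has); (16,13,has); (17,8,has); (17,13,has); (17,14,has); (18,12,has); (18,13,has); (18,14,has); result: nodes: 0:pt, 3:pt, 4:pt, 6:pt, 8:pt, 9:F, 11:F, 12:pt, 13:pt, 14:pt, 15:F, 16:F, 17:F, 18:F edges: (9,0,has); (9,3,has); (9,6,has); (9,6,hask); (11,4,has); (11,6,has); (11,8,has); (15,3,has); (15,12,has); (15,14,has); (16,4,has); (16,12,has); (16,13,has); (17,8,has); (17,13,has); (17,14,has); (18,12,has); (18,13,has); (18,14,has)
step 2: rule r1; match: 0->11, 1->4, 2->6, 3->8; deleted nodes 11; deleted edges (11,4,has); (11,6,has); (11,8,has); added nodes 19, 20, 21, 22, 23, 24, 25; added edges (22,4,has); (22,19,has); (22,21,has); (23,6,has); (23,19,has); (23,20,has); (24,8,has); (24,20,has); (24,21,has); (25,19,has); (25,20,has); (25,21,has); result: nodes: 0:pt, 3:pt, 4:pt, 6:pt, 8:pt, 9:F, 12:pt, 13:pt, 14:pt, 15:F, 16:F, 17:F, 18:F, 19:pt, 20:pt, 21:pt, 22:F, 23:F, 24:F, 25:F edges: (9,0,has); (9,3,has); (9,6,has); (9,6,hask); (15,3,has); (15,12,has); (15,14,has); (16,4,has); (16,12,has); (16,13,has); (17,8,has); (17,13,has); (17,14,has); (18,12,has); (18,13,has); (18,14,has); (22,4,has); (22,19,has); (22,21,has); (23,6,has); (23,19,has); (23,20,has); (24,8,has); (24,20,has); (24,21,has); (25,19,has); (25,20,has); (25,21,has)
final:
nodes: 0:pt, 3:pt, 4:pt, 6:pt, 8:pt, 9:F, 12:pt, 13:pt, 14:pt, 15:F, 16:F, 17:F, 18:F, 19:pt, 20:pt, 21:pt, 22:F, 23:F, 24:F, 25:F
edges: (9,0,has); (9,3,has); (9,6,has); (9,6,hask); (15,3,has); (15,12,has); (15,14,has); (16,4,has); (16,12,has); (16,13,has); (17,8,has); (17,13,has); (17,14,has); (18,12,has); (18,13,has); (18,14,has); (22,4,has); (22,19,has); (22,21,has); (23,6,has); (23,19,has); (23,20,has); (24,8,has); (24,20,has); (24,21,has); (25,19,has); (25,20,has); (25,21,has)
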